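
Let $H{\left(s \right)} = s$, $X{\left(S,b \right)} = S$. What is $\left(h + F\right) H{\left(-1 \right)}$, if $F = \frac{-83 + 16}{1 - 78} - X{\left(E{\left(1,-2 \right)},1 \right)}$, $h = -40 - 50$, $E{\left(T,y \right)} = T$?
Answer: $\frac{6940}{77} \approx 90.13$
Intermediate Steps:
$h = -90$ ($h = -40 - 50 = -90$)
$F = - \frac{10}{77}$ ($F = \frac{-83 + 16}{1 - 78} - 1 = - \frac{67}{-77} - 1 = \left(-67\right) \left(- \frac{1}{77}\right) - 1 = \frac{67}{77} - 1 = - \frac{10}{77} \approx -0.12987$)
$\left(h + F\right) H{\left(-1 \right)} = \left(-90 - \frac{10}{77}\right) \left(-1\right) = \left(- \frac{6940}{77}\right) \left(-1\right) = \frac{6940}{77}$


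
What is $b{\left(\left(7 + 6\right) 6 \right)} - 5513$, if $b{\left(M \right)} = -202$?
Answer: $-5715$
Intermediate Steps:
$b{\left(\left(7 + 6\right) 6 \right)} - 5513 = -202 - 5513 = -5715$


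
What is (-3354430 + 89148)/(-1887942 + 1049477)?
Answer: 3265282/838465 ≈ 3.8944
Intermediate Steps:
(-3354430 + 89148)/(-1887942 + 1049477) = -3265282/(-838465) = -3265282*(-1/838465) = 3265282/838465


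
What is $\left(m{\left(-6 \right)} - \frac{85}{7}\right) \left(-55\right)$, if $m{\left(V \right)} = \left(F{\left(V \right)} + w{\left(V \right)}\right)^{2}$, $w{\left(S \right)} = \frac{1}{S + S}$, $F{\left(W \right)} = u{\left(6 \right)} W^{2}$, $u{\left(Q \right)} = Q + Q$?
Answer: $- \frac{10341770065}{1008} \approx -1.026 \cdot 10^{7}$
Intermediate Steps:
$u{\left(Q \right)} = 2 Q$
$F{\left(W \right)} = 12 W^{2}$ ($F{\left(W \right)} = 2 \cdot 6 W^{2} = 12 W^{2}$)
$w{\left(S \right)} = \frac{1}{2 S}$
$m{\left(V \right)} = \left(\frac{1}{2 V} + 12 V^{2}\right)^{2}$ ($m{\left(V \right)} = \left(12 V^{2} + \frac{1}{2 V}\right)^{2} = \left(\frac{1}{2 V} + 12 V^{2}\right)^{2}$)
$\left(m{\left(-6 \right)} - \frac{85}{7}\right) \left(-55\right) = \left(\frac{\left(1 + 24 \left(-6\right)^{3}\right)^{2}}{4 \cdot 36} - \frac{85}{7}\right) \left(-55\right) = \left(\frac{1}{4} \cdot \frac{1}{36} \left(1 + 24 \left(-216\right)\right)^{2} - \frac{85}{7}\right) \left(-55\right) = \left(\frac{1}{4} \cdot \frac{1}{36} \left(1 - 5184\right)^{2} - \frac{85}{7}\right) \left(-55\right) = \left(\frac{1}{4} \cdot \frac{1}{36} \left(-5183\right)^{2} - \frac{85}{7}\right) \left(-55\right) = \left(\frac{1}{4} \cdot \frac{1}{36} \cdot 26863489 - \frac{85}{7}\right) \left(-55\right) = \left(\frac{26863489}{144} - \frac{85}{7}\right) \left(-55\right) = \frac{188032183}{1008} \left(-55\right) = - \frac{10341770065}{1008}$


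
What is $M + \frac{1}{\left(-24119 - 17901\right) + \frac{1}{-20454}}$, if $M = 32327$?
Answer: $\frac{27784315577033}{859477081} \approx 32327.0$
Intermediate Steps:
$M + \frac{1}{\left(-24119 - 17901\right) + \frac{1}{-20454}} = 32327 + \frac{1}{\left(-24119 - 17901\right) + \frac{1}{-20454}} = 32327 + \frac{1}{\left(-24119 - 17901\right) - \frac{1}{20454}} = 32327 + \frac{1}{-42020 - \frac{1}{20454}} = 32327 + \frac{1}{- \frac{859477081}{20454}} = 32327 - \frac{20454}{859477081} = \frac{27784315577033}{859477081}$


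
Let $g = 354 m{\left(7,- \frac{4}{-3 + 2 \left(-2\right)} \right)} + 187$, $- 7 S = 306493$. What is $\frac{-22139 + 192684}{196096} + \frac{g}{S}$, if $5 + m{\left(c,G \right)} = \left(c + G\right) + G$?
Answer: $\frac{4589723943}{5463822848} \approx 0.84002$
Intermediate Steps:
$S = - \frac{306493}{7}$ ($S = \left(- \frac{1}{7}\right) 306493 = - \frac{306493}{7} \approx -43785.0$)
$m{\left(c,G \right)} = -5 + c + 2 G$ ($m{\left(c,G \right)} = -5 + \left(\left(c + G\right) + G\right) = -5 + \left(\left(G + c\right) + G\right) = -5 + \left(c + 2 G\right) = -5 + c + 2 G$)
$g = \frac{9097}{7}$ ($g = 354 \left(-5 + 7 + 2 \left(- \frac{4}{-3 + 2 \left(-2\right)}\right)\right) + 187 = 354 \left(-5 + 7 + 2 \left(- \frac{4}{-3 - 4}\right)\right) + 187 = 354 \left(-5 + 7 + 2 \left(- \frac{4}{-7}\right)\right) + 187 = 354 \left(-5 + 7 + 2 \left(\left(-4\right) \left(- \frac{1}{7}\right)\right)\right) + 187 = 354 \left(-5 + 7 + 2 \cdot \frac{4}{7}\right) + 187 = 354 \left(-5 + 7 + \frac{8}{7}\right) + 187 = 354 \cdot \frac{22}{7} + 187 = \frac{7788}{7} + 187 = \frac{9097}{7} \approx 1299.6$)
$\frac{-22139 + 192684}{196096} + \frac{g}{S} = \frac{-22139 + 192684}{196096} + \frac{9097}{7 \left(- \frac{306493}{7}\right)} = 170545 \cdot \frac{1}{196096} + \frac{9097}{7} \left(- \frac{7}{306493}\right) = \frac{170545}{196096} - \frac{827}{27863} = \frac{4589723943}{5463822848}$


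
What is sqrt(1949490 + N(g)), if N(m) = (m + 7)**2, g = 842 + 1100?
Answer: sqrt(5748091) ≈ 2397.5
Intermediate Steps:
g = 1942
N(m) = (7 + m)**2
sqrt(1949490 + N(g)) = sqrt(1949490 + (7 + 1942)**2) = sqrt(1949490 + 1949**2) = sqrt(1949490 + 3798601) = sqrt(5748091)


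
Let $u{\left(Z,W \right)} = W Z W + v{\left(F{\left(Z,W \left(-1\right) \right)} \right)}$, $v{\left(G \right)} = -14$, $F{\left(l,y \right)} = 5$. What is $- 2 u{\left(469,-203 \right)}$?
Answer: $-38654014$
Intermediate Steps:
$u{\left(Z,W \right)} = -14 + Z W^{2}$ ($u{\left(Z,W \right)} = W Z W - 14 = Z W^{2} - 14 = -14 + Z W^{2}$)
$- 2 u{\left(469,-203 \right)} = - 2 \left(-14 + 469 \left(-203\right)^{2}\right) = - 2 \left(-14 + 469 \cdot 41209\right) = - 2 \left(-14 + 19327021\right) = \left(-2\right) 19327007 = -38654014$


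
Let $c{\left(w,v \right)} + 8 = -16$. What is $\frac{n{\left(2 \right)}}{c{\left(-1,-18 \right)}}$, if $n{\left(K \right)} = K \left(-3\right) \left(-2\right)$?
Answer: $- \frac{1}{2} \approx -0.5$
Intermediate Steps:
$c{\left(w,v \right)} = -24$ ($c{\left(w,v \right)} = -8 - 16 = -24$)
$n{\left(K \right)} = 6 K$ ($n{\left(K \right)} = - 3 K \left(-2\right) = 6 K$)
$\frac{n{\left(2 \right)}}{c{\left(-1,-18 \right)}} = \frac{6 \cdot 2}{-24} = 12 \left(- \frac{1}{24}\right) = - \frac{1}{2}$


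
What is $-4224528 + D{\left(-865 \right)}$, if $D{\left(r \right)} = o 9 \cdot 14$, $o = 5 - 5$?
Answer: $-4224528$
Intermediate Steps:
$o = 0$
$D{\left(r \right)} = 0$ ($D{\left(r \right)} = 0 \cdot 9 \cdot 14 = 0 \cdot 14 = 0$)
$-4224528 + D{\left(-865 \right)} = -4224528 + 0 = -4224528$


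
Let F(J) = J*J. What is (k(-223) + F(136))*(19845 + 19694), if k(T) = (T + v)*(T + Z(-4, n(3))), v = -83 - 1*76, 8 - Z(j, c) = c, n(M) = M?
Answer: 4023963108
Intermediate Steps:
Z(j, c) = 8 - c
v = -159 (v = -83 - 76 = -159)
F(J) = J**2
k(T) = (-159 + T)*(5 + T) (k(T) = (T - 159)*(T + (8 - 1*3)) = (-159 + T)*(T + (8 - 3)) = (-159 + T)*(T + 5) = (-159 + T)*(5 + T))
(k(-223) + F(136))*(19845 + 19694) = ((-795 + (-223)**2 - 154*(-223)) + 136**2)*(19845 + 19694) = ((-795 + 49729 + 34342) + 18496)*39539 = (83276 + 18496)*39539 = 101772*39539 = 4023963108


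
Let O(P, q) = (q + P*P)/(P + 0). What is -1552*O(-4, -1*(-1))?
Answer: 6596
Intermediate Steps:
O(P, q) = (q + P**2)/P
-1552*O(-4, -1*(-1)) = -1552*(-4 - 1*(-1)/(-4)) = -1552*(-4 + 1*(-1/4)) = -1552*(-4 - 1/4) = -1552*(-17/4) = 6596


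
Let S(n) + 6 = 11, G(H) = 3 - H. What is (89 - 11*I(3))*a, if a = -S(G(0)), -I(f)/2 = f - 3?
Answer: -445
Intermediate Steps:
I(f) = 6 - 2*f (I(f) = -2*(f - 3) = -2*(-3 + f) = 6 - 2*f)
S(n) = 5 (S(n) = -6 + 11 = 5)
a = -5 (a = -1*5 = -5)
(89 - 11*I(3))*a = (89 - 11*(6 - 2*3))*(-5) = (89 - 11*(6 - 6))*(-5) = (89 - 11*0)*(-5) = (89 + 0)*(-5) = 89*(-5) = -445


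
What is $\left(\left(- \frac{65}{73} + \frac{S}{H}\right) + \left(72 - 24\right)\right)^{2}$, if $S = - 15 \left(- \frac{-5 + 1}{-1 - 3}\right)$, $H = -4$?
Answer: $\frac{160300921}{85264} \approx 1880.1$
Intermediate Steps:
$S = 15$ ($S = - 15 \left(- \frac{-4}{-4}\right) = - 15 \left(- \frac{\left(-4\right) \left(-1\right)}{4}\right) = - 15 \left(\left(-1\right) 1\right) = \left(-15\right) \left(-1\right) = 15$)
$\left(\left(- \frac{65}{73} + \frac{S}{H}\right) + \left(72 - 24\right)\right)^{2} = \left(\left(- \frac{65}{73} + \frac{15}{-4}\right) + \left(72 - 24\right)\right)^{2} = \left(\left(\left(-65\right) \frac{1}{73} + 15 \left(- \frac{1}{4}\right)\right) + \left(72 - 24\right)\right)^{2} = \left(\left(- \frac{65}{73} - \frac{15}{4}\right) + 48\right)^{2} = \left(- \frac{1355}{292} + 48\right)^{2} = \left(\frac{12661}{292}\right)^{2} = \frac{160300921}{85264}$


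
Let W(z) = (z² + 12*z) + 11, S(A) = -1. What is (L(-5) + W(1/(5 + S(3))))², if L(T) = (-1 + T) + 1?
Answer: 21025/256 ≈ 82.129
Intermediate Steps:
L(T) = T
W(z) = 11 + z² + 12*z
(L(-5) + W(1/(5 + S(3))))² = (-5 + (11 + (1/(5 - 1))² + 12/(5 - 1)))² = (-5 + (11 + (1/4)² + 12/4))² = (-5 + (11 + (¼)² + 12*(¼)))² = (-5 + (11 + 1/16 + 3))² = (-5 + 225/16)² = (145/16)² = 21025/256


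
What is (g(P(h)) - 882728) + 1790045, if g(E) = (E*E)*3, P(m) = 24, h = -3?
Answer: 909045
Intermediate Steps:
g(E) = 3*E² (g(E) = E²*3 = 3*E²)
(g(P(h)) - 882728) + 1790045 = (3*24² - 882728) + 1790045 = (3*576 - 882728) + 1790045 = (1728 - 882728) + 1790045 = -881000 + 1790045 = 909045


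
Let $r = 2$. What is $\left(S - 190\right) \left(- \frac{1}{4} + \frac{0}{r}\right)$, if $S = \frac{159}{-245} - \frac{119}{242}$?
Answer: $\frac{11332733}{237160} \approx 47.785$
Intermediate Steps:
$S = - \frac{67633}{59290}$ ($S = 159 \left(- \frac{1}{245}\right) - \frac{119}{242} = - \frac{159}{245} - \frac{119}{242} = - \frac{67633}{59290} \approx -1.1407$)
$\left(S - 190\right) \left(- \frac{1}{4} + \frac{0}{r}\right) = \left(- \frac{67633}{59290} - 190\right) \left(- \frac{1}{4} + \frac{0}{2}\right) = \left(- \frac{67633}{59290} - 190\right) \left(\left(-1\right) \frac{1}{4} + 0 \cdot \frac{1}{2}\right) = - \frac{11332733 \left(- \frac{1}{4} + 0\right)}{59290} = \left(- \frac{11332733}{59290}\right) \left(- \frac{1}{4}\right) = \frac{11332733}{237160}$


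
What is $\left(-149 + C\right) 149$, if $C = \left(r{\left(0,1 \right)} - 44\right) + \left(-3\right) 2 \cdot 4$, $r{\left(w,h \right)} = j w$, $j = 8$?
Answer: $-32333$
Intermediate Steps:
$r{\left(w,h \right)} = 8 w$
$C = -68$ ($C = \left(8 \cdot 0 - 44\right) + \left(-3\right) 2 \cdot 4 = \left(0 - 44\right) - 24 = -44 - 24 = -68$)
$\left(-149 + C\right) 149 = \left(-149 - 68\right) 149 = \left(-217\right) 149 = -32333$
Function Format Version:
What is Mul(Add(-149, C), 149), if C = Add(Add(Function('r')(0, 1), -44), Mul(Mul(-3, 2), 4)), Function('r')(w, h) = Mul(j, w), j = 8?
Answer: -32333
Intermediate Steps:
Function('r')(w, h) = Mul(8, w)
C = -68 (C = Add(Add(Mul(8, 0), -44), Mul(Mul(-3, 2), 4)) = Add(Add(0, -44), Mul(-6, 4)) = Add(-44, -24) = -68)
Mul(Add(-149, C), 149) = Mul(Add(-149, -68), 149) = Mul(-217, 149) = -32333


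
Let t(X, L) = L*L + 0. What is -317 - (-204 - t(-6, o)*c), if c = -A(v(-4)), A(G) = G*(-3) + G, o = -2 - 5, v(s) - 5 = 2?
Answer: 573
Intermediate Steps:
v(s) = 7 (v(s) = 5 + 2 = 7)
o = -7
A(G) = -2*G (A(G) = -3*G + G = -2*G)
c = 14 (c = -(-2)*7 = -1*(-14) = 14)
t(X, L) = L**2 (t(X, L) = L**2 + 0 = L**2)
-317 - (-204 - t(-6, o)*c) = -317 - (-204 - (-7)**2*14) = -317 - (-204 - 49*14) = -317 - (-204 - 1*686) = -317 - (-204 - 686) = -317 - 1*(-890) = -317 + 890 = 573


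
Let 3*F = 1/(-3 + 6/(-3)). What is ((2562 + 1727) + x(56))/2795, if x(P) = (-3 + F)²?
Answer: 967141/628875 ≈ 1.5379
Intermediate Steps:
F = -1/15 (F = 1/(3*(-3 + 6/(-3))) = 1/(3*(-3 + 6*(-⅓))) = 1/(3*(-3 - 2)) = (⅓)/(-5) = (⅓)*(-⅕) = -1/15 ≈ -0.066667)
x(P) = 2116/225 (x(P) = (-3 - 1/15)² = (-46/15)² = 2116/225)
((2562 + 1727) + x(56))/2795 = ((2562 + 1727) + 2116/225)/2795 = (4289 + 2116/225)*(1/2795) = (967141/225)*(1/2795) = 967141/628875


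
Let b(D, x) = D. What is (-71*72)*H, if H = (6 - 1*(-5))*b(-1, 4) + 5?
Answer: 30672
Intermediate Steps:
H = -6 (H = (6 - 1*(-5))*(-1) + 5 = (6 + 5)*(-1) + 5 = 11*(-1) + 5 = -11 + 5 = -6)
(-71*72)*H = -71*72*(-6) = -5112*(-6) = 30672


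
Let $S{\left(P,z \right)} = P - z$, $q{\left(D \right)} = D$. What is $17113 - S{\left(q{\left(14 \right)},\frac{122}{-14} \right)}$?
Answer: $\frac{119632}{7} \approx 17090.0$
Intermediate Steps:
$17113 - S{\left(q{\left(14 \right)},\frac{122}{-14} \right)} = 17113 - \left(14 - \frac{122}{-14}\right) = 17113 - \left(14 - 122 \left(- \frac{1}{14}\right)\right) = 17113 - \left(14 - - \frac{61}{7}\right) = 17113 - \left(14 + \frac{61}{7}\right) = 17113 - \frac{159}{7} = \frac{119632}{7}$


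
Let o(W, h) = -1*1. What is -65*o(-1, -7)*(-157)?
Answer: -10205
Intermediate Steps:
o(W, h) = -1
-65*o(-1, -7)*(-157) = -65*(-1)*(-157) = 65*(-157) = -10205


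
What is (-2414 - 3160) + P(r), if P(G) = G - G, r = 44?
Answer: -5574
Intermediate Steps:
P(G) = 0
(-2414 - 3160) + P(r) = (-2414 - 3160) + 0 = -5574 + 0 = -5574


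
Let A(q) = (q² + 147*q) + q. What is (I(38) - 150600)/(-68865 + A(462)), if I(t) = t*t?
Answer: -149156/212955 ≈ -0.70041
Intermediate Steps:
I(t) = t²
A(q) = q² + 148*q
(I(38) - 150600)/(-68865 + A(462)) = (38² - 150600)/(-68865 + 462*(148 + 462)) = (1444 - 150600)/(-68865 + 462*610) = -149156/(-68865 + 281820) = -149156/212955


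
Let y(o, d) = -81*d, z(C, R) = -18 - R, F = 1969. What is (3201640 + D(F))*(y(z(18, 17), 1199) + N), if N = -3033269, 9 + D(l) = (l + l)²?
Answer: -58567916026300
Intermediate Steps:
D(l) = -9 + 4*l² (D(l) = -9 + (l + l)² = -9 + (2*l)² = -9 + 4*l²)
(3201640 + D(F))*(y(z(18, 17), 1199) + N) = (3201640 + (-9 + 4*1969²))*(-81*1199 - 3033269) = (3201640 + (-9 + 4*3876961))*(-97119 - 3033269) = (3201640 + (-9 + 15507844))*(-3130388) = (3201640 + 15507835)*(-3130388) = 18709475*(-3130388) = -58567916026300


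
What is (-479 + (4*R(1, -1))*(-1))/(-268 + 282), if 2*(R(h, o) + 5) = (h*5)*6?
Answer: -519/14 ≈ -37.071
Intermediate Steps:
R(h, o) = -5 + 15*h (R(h, o) = -5 + ((h*5)*6)/2 = -5 + ((5*h)*6)/2 = -5 + (30*h)/2 = -5 + 15*h)
(-479 + (4*R(1, -1))*(-1))/(-268 + 282) = (-479 + (4*(-5 + 15*1))*(-1))/(-268 + 282) = (-479 + (4*(-5 + 15))*(-1))/14 = (-479 + (4*10)*(-1))*(1/14) = (-479 + 40*(-1))*(1/14) = (-479 - 40)*(1/14) = -519*1/14 = -519/14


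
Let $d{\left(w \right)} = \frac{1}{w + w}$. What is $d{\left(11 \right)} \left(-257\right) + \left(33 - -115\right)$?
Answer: $\frac{2999}{22} \approx 136.32$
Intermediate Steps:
$d{\left(w \right)} = \frac{1}{2 w}$
$d{\left(11 \right)} \left(-257\right) + \left(33 - -115\right) = \frac{1}{2 \cdot 11} \left(-257\right) + \left(33 - -115\right) = \frac{1}{2} \cdot \frac{1}{11} \left(-257\right) + \left(33 + 115\right) = \frac{1}{22} \left(-257\right) + 148 = - \frac{257}{22} + 148 = \frac{2999}{22}$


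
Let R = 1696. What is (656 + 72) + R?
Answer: 2424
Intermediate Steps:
(656 + 72) + R = (656 + 72) + 1696 = 728 + 1696 = 2424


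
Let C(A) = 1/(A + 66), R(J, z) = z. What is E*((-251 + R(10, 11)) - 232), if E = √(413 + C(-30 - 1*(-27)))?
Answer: -944*√45535/21 ≈ -9592.4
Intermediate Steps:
C(A) = 1/(66 + A)
E = 2*√45535/21 (E = √(413 + 1/(66 + (-30 - 1*(-27)))) = √(413 + 1/(66 + (-30 + 27))) = √(413 + 1/(66 - 3)) = √(413 + 1/63) = √(26020/63) = 2*√45535/21 ≈ 20.323)
E*((-251 + R(10, 11)) - 232) = (2*√45535/21)*((-251 + 11) - 232) = (2*√45535/21)*(-240 - 232) = (2*√45535/21)*(-472) = -944*√45535/21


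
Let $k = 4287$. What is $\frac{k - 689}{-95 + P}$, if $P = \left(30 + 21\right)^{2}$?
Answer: $\frac{257}{179} \approx 1.4358$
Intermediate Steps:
$P = 2601$ ($P = 51^{2} = 2601$)
$\frac{k - 689}{-95 + P} = \frac{4287 - 689}{-95 + 2601} = \frac{3598}{2506} = 3598 \cdot \frac{1}{2506} = \frac{257}{179}$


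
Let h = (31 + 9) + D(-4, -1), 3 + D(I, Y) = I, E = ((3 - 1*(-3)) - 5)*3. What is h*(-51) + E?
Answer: -1680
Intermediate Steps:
E = 3 (E = ((3 + 3) - 5)*3 = (6 - 5)*3 = 1*3 = 3)
D(I, Y) = -3 + I
h = 33 (h = (31 + 9) + (-3 - 4) = 40 - 7 = 33)
h*(-51) + E = 33*(-51) + 3 = -1683 + 3 = -1680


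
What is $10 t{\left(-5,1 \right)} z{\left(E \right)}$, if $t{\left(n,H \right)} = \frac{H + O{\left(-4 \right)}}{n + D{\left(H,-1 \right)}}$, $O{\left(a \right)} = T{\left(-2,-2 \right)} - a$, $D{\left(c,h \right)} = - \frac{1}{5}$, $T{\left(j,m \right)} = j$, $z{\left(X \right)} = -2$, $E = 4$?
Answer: $\frac{150}{13} \approx 11.538$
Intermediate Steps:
$D{\left(c,h \right)} = - \frac{1}{5}$ ($D{\left(c,h \right)} = \left(-1\right) \frac{1}{5} = - \frac{1}{5}$)
$O{\left(a \right)} = -2 - a$
$t{\left(n,H \right)} = \frac{2 + H}{- \frac{1}{5} + n}$ ($t{\left(n,H \right)} = \frac{H - -2}{n - \frac{1}{5}} = \frac{H + \left(-2 + 4\right)}{- \frac{1}{5} + n} = \frac{H + 2}{- \frac{1}{5} + n} = \frac{2 + H}{- \frac{1}{5} + n}$)
$10 t{\left(-5,1 \right)} z{\left(E \right)} = 10 \frac{5 \left(2 + 1\right)}{-1 + 5 \left(-5\right)} \left(-2\right) = 10 \cdot 5 \frac{1}{-1 - 25} \cdot 3 \left(-2\right) = 10 \cdot 5 \frac{1}{-26} \cdot 3 \left(-2\right) = 10 \cdot 5 \left(- \frac{1}{26}\right) 3 \left(-2\right) = 10 \left(- \frac{15}{26}\right) \left(-2\right) = \left(- \frac{75}{13}\right) \left(-2\right) = \frac{150}{13}$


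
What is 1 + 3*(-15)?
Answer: -44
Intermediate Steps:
1 + 3*(-15) = 1 - 45 = -44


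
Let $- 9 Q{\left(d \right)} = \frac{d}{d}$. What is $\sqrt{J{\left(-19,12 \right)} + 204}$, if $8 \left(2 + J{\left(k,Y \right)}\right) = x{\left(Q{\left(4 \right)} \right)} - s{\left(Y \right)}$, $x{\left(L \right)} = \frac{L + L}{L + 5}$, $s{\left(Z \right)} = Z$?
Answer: $\frac{71 \sqrt{77}}{44} \approx 14.16$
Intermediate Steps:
$Q{\left(d \right)} = - \frac{1}{9}$ ($Q{\left(d \right)} = - \frac{d \frac{1}{d}}{9} = \left(- \frac{1}{9}\right) 1 = - \frac{1}{9}$)
$x{\left(L \right)} = \frac{2 L}{5 + L}$
$J{\left(k,Y \right)} = - \frac{353}{176} - \frac{Y}{8}$ ($J{\left(k,Y \right)} = -2 + \frac{2 \left(- \frac{1}{9}\right) \frac{1}{5 - \frac{1}{9}} - Y}{8} = -2 + \frac{2 \left(- \frac{1}{9}\right) \frac{1}{\frac{44}{9}} - Y}{8} = -2 + \frac{2 \left(- \frac{1}{9}\right) \frac{9}{44} - Y}{8} = -2 + \frac{- \frac{1}{22} - Y}{8} = -2 - \left(\frac{1}{176} + \frac{Y}{8}\right) = - \frac{353}{176} - \frac{Y}{8}$)
$\sqrt{J{\left(-19,12 \right)} + 204} = \sqrt{\left(- \frac{353}{176} - \frac{3}{2}\right) + 204} = \sqrt{- \frac{617}{176} + 204} = \sqrt{\frac{35287}{176}} = \frac{71 \sqrt{77}}{44}$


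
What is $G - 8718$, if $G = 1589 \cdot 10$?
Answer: $7172$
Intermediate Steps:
$G = 15890$
$G - 8718 = 15890 - 8718 = 7172$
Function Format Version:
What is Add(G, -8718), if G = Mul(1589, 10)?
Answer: 7172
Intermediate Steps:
G = 15890
Add(G, -8718) = Add(15890, -8718) = 7172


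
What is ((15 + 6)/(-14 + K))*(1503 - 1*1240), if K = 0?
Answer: -789/2 ≈ -394.50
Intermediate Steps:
((15 + 6)/(-14 + K))*(1503 - 1*1240) = ((15 + 6)/(-14 + 0))*(1503 - 1*1240) = (21/(-14))*(1503 - 1240) = (21*(-1/14))*263 = -3/2*263 = -789/2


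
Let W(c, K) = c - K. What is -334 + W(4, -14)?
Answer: -316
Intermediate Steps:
-334 + W(4, -14) = -334 + (4 - 1*(-14)) = -334 + (4 + 14) = -334 + 18 = -316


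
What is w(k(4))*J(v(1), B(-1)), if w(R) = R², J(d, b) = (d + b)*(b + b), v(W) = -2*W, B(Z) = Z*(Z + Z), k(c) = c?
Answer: 0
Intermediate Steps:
B(Z) = 2*Z² (B(Z) = Z*(2*Z) = 2*Z²)
J(d, b) = 2*b*(b + d) (J(d, b) = (b + d)*(2*b) = 2*b*(b + d))
w(k(4))*J(v(1), B(-1)) = 4²*(2*(2*(-1)²)*(2*(-1)² - 2*1)) = 16*(2*(2*1)*(2*1 - 2)) = 16*(2*2*(2 - 2)) = 16*(2*2*0) = 16*0 = 0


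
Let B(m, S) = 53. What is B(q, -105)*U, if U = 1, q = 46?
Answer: 53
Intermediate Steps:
B(q, -105)*U = 53*1 = 53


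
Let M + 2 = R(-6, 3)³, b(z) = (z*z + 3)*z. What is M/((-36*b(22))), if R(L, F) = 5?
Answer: -41/128568 ≈ -0.00031890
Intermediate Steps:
b(z) = z*(3 + z²) (b(z) = (z² + 3)*z = (3 + z²)*z = z*(3 + z²))
M = 123 (M = -2 + 5³ = -2 + 125 = 123)
M/((-36*b(22))) = 123/((-792*(3 + 22²))) = 123/((-792*(3 + 484))) = 123/((-792*487)) = 123/((-36*10714)) = 123/(-385704) = 123*(-1/385704) = -41/128568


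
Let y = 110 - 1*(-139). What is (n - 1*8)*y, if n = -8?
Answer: -3984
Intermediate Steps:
y = 249 (y = 110 + 139 = 249)
(n - 1*8)*y = (-8 - 1*8)*249 = (-8 - 8)*249 = -16*249 = -3984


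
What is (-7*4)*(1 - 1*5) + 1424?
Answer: 1536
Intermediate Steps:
(-7*4)*(1 - 1*5) + 1424 = -28*(1 - 5) + 1424 = -28*(-4) + 1424 = 112 + 1424 = 1536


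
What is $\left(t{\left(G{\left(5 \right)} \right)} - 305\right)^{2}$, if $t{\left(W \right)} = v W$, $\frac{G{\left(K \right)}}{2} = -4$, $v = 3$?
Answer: $108241$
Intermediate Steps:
$G{\left(K \right)} = -8$ ($G{\left(K \right)} = 2 \left(-4\right) = -8$)
$t{\left(W \right)} = 3 W$
$\left(t{\left(G{\left(5 \right)} \right)} - 305\right)^{2} = \left(3 \left(-8\right) - 305\right)^{2} = \left(-24 - 305\right)^{2} = \left(-329\right)^{2} = 108241$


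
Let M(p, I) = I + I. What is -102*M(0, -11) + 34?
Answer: 2278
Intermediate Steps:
M(p, I) = 2*I
-102*M(0, -11) + 34 = -204*(-11) + 34 = -102*(-22) + 34 = 2244 + 34 = 2278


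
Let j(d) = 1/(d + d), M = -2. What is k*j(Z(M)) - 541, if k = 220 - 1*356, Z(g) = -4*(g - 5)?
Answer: -3804/7 ≈ -543.43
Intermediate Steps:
Z(g) = 20 - 4*g (Z(g) = -4*(-5 + g) = 20 - 4*g)
k = -136 (k = 220 - 356 = -136)
j(d) = 1/(2*d)
k*j(Z(M)) - 541 = -68/(20 - 4*(-2)) - 541 = -68/(20 + 8) - 541 = -68/28 - 541 = -136*1/56 - 541 = -17/7 - 541 = -3804/7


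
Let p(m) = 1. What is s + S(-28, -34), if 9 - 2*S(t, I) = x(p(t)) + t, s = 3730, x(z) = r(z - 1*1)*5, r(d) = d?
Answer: 7497/2 ≈ 3748.5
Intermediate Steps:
x(z) = -5 + 5*z (x(z) = (z - 1*1)*5 = (z - 1)*5 = (-1 + z)*5 = -5 + 5*z)
S(t, I) = 9/2 - t/2 (S(t, I) = 9/2 - ((-5 + 5*1) + t)/2 = 9/2 - ((-5 + 5) + t)/2 = 9/2 - (0 + t)/2 = 9/2 - t/2)
s + S(-28, -34) = 3730 + (9/2 - ½*(-28)) = 3730 + (9/2 + 14) = 3730 + 37/2 = 7497/2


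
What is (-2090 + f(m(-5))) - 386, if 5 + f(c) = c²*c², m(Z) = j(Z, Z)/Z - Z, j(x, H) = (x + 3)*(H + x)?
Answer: -2480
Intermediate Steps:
j(x, H) = (3 + x)*(H + x)
m(Z) = -Z + (2*Z² + 6*Z)/Z (m(Z) = (Z² + 3*Z + 3*Z + Z*Z)/Z - Z = (Z² + 3*Z + 3*Z + Z²)/Z - Z = (2*Z² + 6*Z)/Z - Z = -Z + (2*Z² + 6*Z)/Z)
f(c) = -5 + c⁴ (f(c) = -5 + c²*c² = -5 + c⁴)
(-2090 + f(m(-5))) - 386 = (-2090 + (-5 + (6 - 5)⁴)) - 386 = (-2090 + (-5 + 1⁴)) - 386 = (-2090 + (-5 + 1)) - 386 = (-2090 - 4) - 386 = -2094 - 386 = -2480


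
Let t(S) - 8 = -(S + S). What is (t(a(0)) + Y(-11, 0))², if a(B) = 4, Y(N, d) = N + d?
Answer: 121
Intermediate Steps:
t(S) = 8 - 2*S (t(S) = 8 - (S + S) = 8 - 2*S)
(t(a(0)) + Y(-11, 0))² = ((8 - 2*4) + (-11 + 0))² = ((8 - 8) - 11)² = (0 - 11)² = (-11)² = 121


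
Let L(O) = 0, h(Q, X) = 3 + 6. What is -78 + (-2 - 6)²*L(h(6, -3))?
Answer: -78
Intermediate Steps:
h(Q, X) = 9
-78 + (-2 - 6)²*L(h(6, -3)) = -78 + (-2 - 6)²*0 = -78 + (-8)²*0 = -78 + 64*0 = -78 + 0 = -78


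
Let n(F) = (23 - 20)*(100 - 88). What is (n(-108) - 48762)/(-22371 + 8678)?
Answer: 48726/13693 ≈ 3.5585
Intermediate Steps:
n(F) = 36 (n(F) = 3*12 = 36)
(n(-108) - 48762)/(-22371 + 8678) = (36 - 48762)/(-22371 + 8678) = -48726/(-13693) = -48726*(-1/13693) = 48726/13693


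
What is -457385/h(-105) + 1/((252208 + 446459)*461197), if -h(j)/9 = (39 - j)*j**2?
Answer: 9825334917835001/306936859377511440 ≈ 0.032011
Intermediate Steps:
h(j) = -9*j**2*(39 - j) (h(j) = -9*(39 - j)*j**2 = -9*j**2*(39 - j))
-457385/h(-105) + 1/((252208 + 446459)*461197) = -457385*1/(99225*(-39 - 105)) + 1/((252208 + 446459)*461197) = -457385/(9*11025*(-144)) + (1/461197)/698667 = -457385/(-14288400) + (1/698667)*(1/461197) = -457385*(-1/14288400) + 1/322223124399 = 91477/2857680 + 1/322223124399 = 9825334917835001/306936859377511440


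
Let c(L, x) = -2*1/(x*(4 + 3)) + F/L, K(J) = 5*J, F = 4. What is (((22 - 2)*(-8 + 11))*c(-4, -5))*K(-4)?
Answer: 7920/7 ≈ 1131.4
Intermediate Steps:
c(L, x) = 4/L - 2/(7*x) (c(L, x) = -2*1/(x*(4 + 3)) + 4/L = -2*1/(7*x) + 4/L = -2/(7*x) + 4/L = 4/L - 2/(7*x))
(((22 - 2)*(-8 + 11))*c(-4, -5))*K(-4) = (((22 - 2)*(-8 + 11))*(4/(-4) - 2/7/(-5)))*(5*(-4)) = ((20*3)*(4*(-¼) - 2/7*(-⅕)))*(-20) = (60*(-1 + 2/35))*(-20) = (60*(-33/35))*(-20) = -396/7*(-20) = 7920/7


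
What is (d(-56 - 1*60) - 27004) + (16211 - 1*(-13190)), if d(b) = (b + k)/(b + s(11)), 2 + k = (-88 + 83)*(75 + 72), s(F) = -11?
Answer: 305272/127 ≈ 2403.7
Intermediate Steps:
k = -737 (k = -2 + (-88 + 83)*(75 + 72) = -2 - 5*147 = -2 - 735 = -737)
d(b) = (-737 + b)/(-11 + b) (d(b) = (b - 737)/(b - 11) = (-737 + b)/(-11 + b))
(d(-56 - 1*60) - 27004) + (16211 - 1*(-13190)) = ((-737 + (-56 - 1*60))/(-11 + (-56 - 1*60)) - 27004) + (16211 - 1*(-13190)) = ((-737 + (-56 - 60))/(-11 + (-56 - 60)) - 27004) + (16211 + 13190) = ((-737 - 116)/(-11 - 116) - 27004) + 29401 = (-853/(-127) - 27004) + 29401 = (-1/127*(-853) - 27004) + 29401 = (853/127 - 27004) + 29401 = -3428655/127 + 29401 = 305272/127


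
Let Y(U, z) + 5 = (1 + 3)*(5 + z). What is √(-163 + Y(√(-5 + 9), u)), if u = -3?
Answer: 4*I*√10 ≈ 12.649*I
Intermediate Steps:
Y(U, z) = 15 + 4*z (Y(U, z) = -5 + (1 + 3)*(5 + z) = -5 + 4*(5 + z) = -5 + (20 + 4*z) = 15 + 4*z)
√(-163 + Y(√(-5 + 9), u)) = √(-163 + (15 + 4*(-3))) = √(-163 + (15 - 12)) = √(-163 + 3) = √(-160) = 4*I*√10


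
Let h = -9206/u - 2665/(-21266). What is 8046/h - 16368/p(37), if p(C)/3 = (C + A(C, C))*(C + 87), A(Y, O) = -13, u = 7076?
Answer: -908304055679/132687942 ≈ -6845.4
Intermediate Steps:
p(C) = 3*(-13 + C)*(87 + C) (p(C) = 3*((C - 13)*(C + 87)) = 3*((-13 + C)*(87 + C)) = 3*(-13 + C)*(87 + C))
h = -22114657/18809777 (h = -9206/7076 - 2665/(-21266) = -9206*1/7076 - 2665*(-1/21266) = -4603/3538 + 2665/21266 = -22114657/18809777 ≈ -1.1757)
8046/h - 16368/p(37) = 8046/(-22114657/18809777) - 16368/(-3393 + 3*37**2 + 222*37) = 8046*(-18809777/22114657) - 16368/(-3393 + 3*1369 + 8214) = -151343465742/22114657 - 16368/(-3393 + 4107 + 8214) = -151343465742/22114657 - 16368/8928 = -151343465742/22114657 - 16368*1/8928 = -151343465742/22114657 - 11/6 = -908304055679/132687942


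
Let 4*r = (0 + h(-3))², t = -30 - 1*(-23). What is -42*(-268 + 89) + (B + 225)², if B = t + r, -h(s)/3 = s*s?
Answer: 2683489/16 ≈ 1.6772e+5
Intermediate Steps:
h(s) = -3*s² (h(s) = -3*s*s = -3*s²)
t = -7 (t = -30 + 23 = -7)
r = 729/4 (r = (0 - 3*(-3)²)²/4 = (0 - 3*9)²/4 = (0 - 27)²/4 = (¼)*(-27)² = (¼)*729 = 729/4 ≈ 182.25)
B = 701/4 (B = -7 + 729/4 = 701/4 ≈ 175.25)
-42*(-268 + 89) + (B + 225)² = -42*(-268 + 89) + (701/4 + 225)² = -42*(-179) + (1601/4)² = 7518 + 2563201/16 = 2683489/16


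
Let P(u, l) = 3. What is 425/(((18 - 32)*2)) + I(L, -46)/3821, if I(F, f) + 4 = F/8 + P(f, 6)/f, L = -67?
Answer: -74716573/4921448 ≈ -15.182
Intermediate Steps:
I(F, f) = -4 + 3/f + F/8 (I(F, f) = -4 + (F/8 + 3/f) = -4 + (3/f + F/8) = -4 + 3/f + F/8)
425/(((18 - 32)*2)) + I(L, -46)/3821 = 425/(((18 - 32)*2)) + (-4 + 3/(-46) + (⅛)*(-67))/3821 = 425/((-14*2)) + (-4 + 3*(-1/46) - 67/8)*(1/3821) = 425/(-28) + (-4 - 3/46 - 67/8)*(1/3821) = 425*(-1/28) - 2289/184*1/3821 = -425/28 - 2289/703064 = -74716573/4921448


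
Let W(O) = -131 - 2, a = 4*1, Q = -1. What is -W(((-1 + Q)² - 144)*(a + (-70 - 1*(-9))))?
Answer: 133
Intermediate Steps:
a = 4
W(O) = -133
-W(((-1 + Q)² - 144)*(a + (-70 - 1*(-9)))) = -1*(-133) = 133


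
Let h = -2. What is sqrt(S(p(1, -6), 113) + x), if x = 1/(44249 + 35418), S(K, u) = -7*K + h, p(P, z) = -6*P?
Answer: sqrt(253873315227)/79667 ≈ 6.3246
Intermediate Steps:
S(K, u) = -2 - 7*K (S(K, u) = -7*K - 2 = -2 - 7*K)
x = 1/79667 ≈ 1.2552e-5
sqrt(S(p(1, -6), 113) + x) = sqrt((-2 - (-42)) + 1/79667) = sqrt((-2 - 7*(-6)) + 1/79667) = sqrt((-2 + 42) + 1/79667) = sqrt(40 + 1/79667) = sqrt(3186681/79667) = sqrt(253873315227)/79667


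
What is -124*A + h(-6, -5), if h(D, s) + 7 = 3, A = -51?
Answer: 6320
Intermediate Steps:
h(D, s) = -4 (h(D, s) = -7 + 3 = -4)
-124*A + h(-6, -5) = -124*(-51) - 4 = 6324 - 4 = 6320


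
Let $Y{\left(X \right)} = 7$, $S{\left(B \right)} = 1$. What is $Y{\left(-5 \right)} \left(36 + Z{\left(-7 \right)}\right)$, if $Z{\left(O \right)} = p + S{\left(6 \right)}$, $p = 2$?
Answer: $273$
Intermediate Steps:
$Z{\left(O \right)} = 3$ ($Z{\left(O \right)} = 2 + 1 = 3$)
$Y{\left(-5 \right)} \left(36 + Z{\left(-7 \right)}\right) = 7 \left(36 + 3\right) = 7 \cdot 39 = 273$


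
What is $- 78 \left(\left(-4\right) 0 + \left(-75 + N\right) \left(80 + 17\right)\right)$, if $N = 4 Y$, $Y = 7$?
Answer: $355602$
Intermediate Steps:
$N = 28$ ($N = 4 \cdot 7 = 28$)
$- 78 \left(\left(-4\right) 0 + \left(-75 + N\right) \left(80 + 17\right)\right) = - 78 \left(\left(-4\right) 0 + \left(-75 + 28\right) \left(80 + 17\right)\right) = - 78 \left(0 - 4559\right) = \left(-78\right) \left(-4559\right) = 355602$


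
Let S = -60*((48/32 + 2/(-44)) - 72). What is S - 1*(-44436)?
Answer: 535356/11 ≈ 48669.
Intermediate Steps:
S = 46560/11 (S = -60*((48*(1/32) + 2*(-1/44)) - 72) = -60*((3/2 - 1/22) - 72) = -60*(16/11 - 72) = -60*(-776/11) = 46560/11 ≈ 4232.7)
S - 1*(-44436) = 46560/11 - 1*(-44436) = 46560/11 + 44436 = 535356/11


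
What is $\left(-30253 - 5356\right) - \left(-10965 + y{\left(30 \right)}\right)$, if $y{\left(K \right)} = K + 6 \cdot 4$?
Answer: $-24698$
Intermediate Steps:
$y{\left(K \right)} = 24 + K$ ($y{\left(K \right)} = K + 24 = 24 + K$)
$\left(-30253 - 5356\right) - \left(-10965 + y{\left(30 \right)}\right) = \left(-30253 - 5356\right) + \left(10965 - \left(24 + 30\right)\right) = -35609 + \left(10965 - 54\right) = -35609 + 10911 = -24698$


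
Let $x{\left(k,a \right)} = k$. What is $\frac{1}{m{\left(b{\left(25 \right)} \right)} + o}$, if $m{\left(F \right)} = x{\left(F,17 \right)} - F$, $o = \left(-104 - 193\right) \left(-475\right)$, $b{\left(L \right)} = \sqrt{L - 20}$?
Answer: $\frac{1}{141075} \approx 7.0884 \cdot 10^{-6}$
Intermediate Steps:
$b{\left(L \right)} = \sqrt{-20 + L}$
$o = 141075$ ($o = \left(-297\right) \left(-475\right) = 141075$)
$m{\left(F \right)} = 0$ ($m{\left(F \right)} = F - F = 0$)
$\frac{1}{m{\left(b{\left(25 \right)} \right)} + o} = \frac{1}{0 + 141075} = \frac{1}{141075}$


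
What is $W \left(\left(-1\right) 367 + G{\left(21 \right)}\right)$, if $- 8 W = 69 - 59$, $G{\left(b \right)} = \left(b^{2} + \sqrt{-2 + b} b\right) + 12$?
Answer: $- \frac{215}{2} - \frac{105 \sqrt{19}}{4} \approx -221.92$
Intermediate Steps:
$G{\left(b \right)} = 12 + b^{2} + b \sqrt{-2 + b}$ ($G{\left(b \right)} = \left(b^{2} + b \sqrt{-2 + b}\right) + 12 = 12 + b^{2} + b \sqrt{-2 + b}$)
$W = - \frac{5}{4}$ ($W = - \frac{69 - 59}{8} = \left(- \frac{1}{8}\right) 10 = - \frac{5}{4} \approx -1.25$)
$W \left(\left(-1\right) 367 + G{\left(21 \right)}\right) = - \frac{5 \left(\left(-1\right) 367 + \left(12 + 21^{2} + 21 \sqrt{-2 + 21}\right)\right)}{4} = - \frac{5 \left(-367 + \left(12 + 441 + 21 \sqrt{19}\right)\right)}{4} = - \frac{5 \left(-367 + \left(453 + 21 \sqrt{19}\right)\right)}{4} = - \frac{5 \left(86 + 21 \sqrt{19}\right)}{4} = - \frac{215}{2} - \frac{105 \sqrt{19}}{4}$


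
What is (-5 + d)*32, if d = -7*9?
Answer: -2176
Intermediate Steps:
d = -63
(-5 + d)*32 = (-5 - 63)*32 = -68*32 = -2176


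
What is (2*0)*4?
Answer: 0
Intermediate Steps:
(2*0)*4 = 0*4 = 0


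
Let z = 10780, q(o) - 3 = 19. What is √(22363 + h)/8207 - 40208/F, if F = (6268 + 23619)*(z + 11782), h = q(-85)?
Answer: -20104/337155247 + 11*√185/8207 ≈ 0.018171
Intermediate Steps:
q(o) = 22 (q(o) = 3 + 19 = 22)
h = 22
F = 674310494 (F = (6268 + 23619)*(10780 + 11782) = 29887*22562 = 674310494)
√(22363 + h)/8207 - 40208/F = √(22363 + 22)/8207 - 40208/674310494 = √22385*(1/8207) - 40208*1/674310494 = (11*√185)*(1/8207) - 20104/337155247 = 11*√185/8207 - 20104/337155247 = -20104/337155247 + 11*√185/8207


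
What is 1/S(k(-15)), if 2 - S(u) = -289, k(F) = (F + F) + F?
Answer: 1/291 ≈ 0.0034364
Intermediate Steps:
k(F) = 3*F (k(F) = 2*F + F = 3*F)
S(u) = 291 (S(u) = 2 - 1*(-289) = 2 + 289 = 291)
1/S(k(-15)) = 1/291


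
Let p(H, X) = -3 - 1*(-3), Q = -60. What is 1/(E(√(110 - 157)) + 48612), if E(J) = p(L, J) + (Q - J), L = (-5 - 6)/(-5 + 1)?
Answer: 48552/2357296751 + I*√47/2357296751 ≈ 2.0596e-5 + 2.9083e-9*I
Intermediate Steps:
L = 11/4 (L = -11/(-4) = -11*(-¼) = 11/4 ≈ 2.7500)
p(H, X) = 0 (p(H, X) = -3 + 3 = 0)
E(J) = -60 - J (E(J) = 0 + (-60 - J) = -60 - J)
1/(E(√(110 - 157)) + 48612) = 1/((-60 - √(110 - 157)) + 48612) = 1/((-60 - √(-47)) + 48612) = 1/((-60 - I*√47) + 48612) = 1/(48552 - I*√47)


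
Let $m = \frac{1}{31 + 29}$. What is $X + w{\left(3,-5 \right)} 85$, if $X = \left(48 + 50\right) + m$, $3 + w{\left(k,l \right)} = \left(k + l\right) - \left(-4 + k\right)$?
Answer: $- \frac{14519}{60} \approx -241.98$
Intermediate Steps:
$w{\left(k,l \right)} = 1 + l$ ($w{\left(k,l \right)} = -3 + \left(\left(k + l\right) - \left(-4 + k\right)\right) = -3 + \left(4 + l\right) = 1 + l$)
$m = \frac{1}{60} \approx 0.016667$
$X = \frac{5881}{60}$ ($X = \left(48 + 50\right) + \frac{1}{60} = 98 + \frac{1}{60} = \frac{5881}{60} \approx 98.017$)
$X + w{\left(3,-5 \right)} 85 = \frac{5881}{60} + \left(1 - 5\right) 85 = \frac{5881}{60} - 340 = - \frac{14519}{60}$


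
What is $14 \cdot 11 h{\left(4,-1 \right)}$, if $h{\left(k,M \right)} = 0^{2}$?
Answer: $0$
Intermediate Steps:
$h{\left(k,M \right)} = 0$
$14 \cdot 11 h{\left(4,-1 \right)} = 14 \cdot 11 \cdot 0 = 154 \cdot 0 = 0$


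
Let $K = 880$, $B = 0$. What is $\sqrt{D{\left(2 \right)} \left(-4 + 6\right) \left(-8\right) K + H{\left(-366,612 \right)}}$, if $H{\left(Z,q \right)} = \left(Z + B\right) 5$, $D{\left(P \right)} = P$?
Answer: $i \sqrt{29990} \approx 173.18 i$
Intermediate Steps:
$H{\left(Z,q \right)} = 5 Z$ ($H{\left(Z,q \right)} = \left(Z + 0\right) 5 = Z 5 = 5 Z$)
$\sqrt{D{\left(2 \right)} \left(-4 + 6\right) \left(-8\right) K + H{\left(-366,612 \right)}} = \sqrt{2 \left(-4 + 6\right) \left(-8\right) 880 + 5 \left(-366\right)} = \sqrt{2 \cdot 2 \left(-8\right) 880 - 1830} = \sqrt{4 \left(-8\right) 880 - 1830} = \sqrt{\left(-32\right) 880 - 1830} = \sqrt{-28160 - 1830} = \sqrt{-29990} = i \sqrt{29990}$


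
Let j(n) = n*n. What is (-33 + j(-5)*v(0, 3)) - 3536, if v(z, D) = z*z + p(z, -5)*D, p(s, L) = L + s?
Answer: -3944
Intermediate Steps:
v(z, D) = z² + D*(-5 + z) (v(z, D) = z*z + (-5 + z)*D = z² + D*(-5 + z))
j(n) = n²
(-33 + j(-5)*v(0, 3)) - 3536 = (-33 + (-5)²*(0² + 3*(-5 + 0))) - 3536 = (-33 + 25*(0 + 3*(-5))) - 3536 = (-33 + 25*(0 - 15)) - 3536 = (-33 + 25*(-15)) - 3536 = (-33 - 375) - 3536 = -408 - 3536 = -3944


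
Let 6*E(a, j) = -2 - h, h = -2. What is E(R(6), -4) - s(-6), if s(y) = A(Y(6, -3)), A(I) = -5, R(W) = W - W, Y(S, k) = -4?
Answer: 5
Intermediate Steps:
R(W) = 0
E(a, j) = 0 (E(a, j) = (-2 - 1*(-2))/6 = (-2 + 2)/6 = (⅙)*0 = 0)
s(y) = -5
E(R(6), -4) - s(-6) = 0 - 1*(-5) = 0 + 5 = 5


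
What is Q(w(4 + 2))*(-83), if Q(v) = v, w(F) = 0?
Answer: 0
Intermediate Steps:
Q(w(4 + 2))*(-83) = 0*(-83) = 0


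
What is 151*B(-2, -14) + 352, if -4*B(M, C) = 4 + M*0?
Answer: 201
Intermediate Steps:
B(M, C) = -1 (B(M, C) = -(4 + M*0)/4 = -(4 + 0)/4 = -¼*4 = -1)
151*B(-2, -14) + 352 = 151*(-1) + 352 = -151 + 352 = 201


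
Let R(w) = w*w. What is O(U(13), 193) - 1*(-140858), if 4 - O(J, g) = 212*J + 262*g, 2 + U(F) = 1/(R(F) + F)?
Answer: 8255414/91 ≈ 90719.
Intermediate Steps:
R(w) = w**2
U(F) = -2 + 1/(F + F**2) (U(F) = -2 + 1/(F**2 + F) = -2 + 1/(F + F**2))
O(J, g) = 4 - 262*g - 212*J (O(J, g) = 4 - (212*J + 262*g) = 4 + (-262*g - 212*J) = 4 - 262*g - 212*J)
O(U(13), 193) - 1*(-140858) = (4 - 262*193 - 212*(1 - 2*13 - 2*13**2)/(13*(1 + 13))) - 1*(-140858) = (4 - 50566 - 212*(1 - 26 - 2*169)/(13*14)) + 140858 = (4 - 50566 - 212*(1 - 26 - 338)/(13*14)) + 140858 = (4 - 50566 - 212*(-363)/(13*14)) + 140858 = (4 - 50566 - 212*(-363/182)) + 140858 = (4 - 50566 + 38478/91) + 140858 = -4562664/91 + 140858 = 8255414/91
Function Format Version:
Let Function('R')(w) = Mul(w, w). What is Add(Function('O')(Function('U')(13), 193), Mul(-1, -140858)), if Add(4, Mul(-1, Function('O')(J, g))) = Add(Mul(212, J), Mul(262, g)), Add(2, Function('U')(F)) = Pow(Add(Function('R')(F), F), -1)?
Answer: Rational(8255414, 91) ≈ 90719.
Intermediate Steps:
Function('R')(w) = Pow(w, 2)
Function('U')(F) = Add(-2, Pow(Add(F, Pow(F, 2)), -1)) (Function('U')(F) = Add(-2, Pow(Add(Pow(F, 2), F), -1)) = Add(-2, Pow(Add(F, Pow(F, 2)), -1)))
Function('O')(J, g) = Add(4, Mul(-262, g), Mul(-212, J)) (Function('O')(J, g) = Add(4, Mul(-1, Add(Mul(212, J), Mul(262, g)))) = Add(4, Add(Mul(-262, g), Mul(-212, J))) = Add(4, Mul(-262, g), Mul(-212, J)))
Add(Function('O')(Function('U')(13), 193), Mul(-1, -140858)) = Add(Add(4, Mul(-262, 193), Mul(-212, Mul(Pow(13, -1), Pow(Add(1, 13), -1), Add(1, Mul(-2, 13), Mul(-2, Pow(13, 2)))))), Mul(-1, -140858)) = Add(Add(4, -50566, Mul(-212, Mul(Rational(1, 13), Pow(14, -1), Add(1, -26, Mul(-2, 169))))), 140858) = Add(Add(4, -50566, Mul(-212, Mul(Rational(1, 13), Rational(1, 14), Add(1, -26, -338)))), 140858) = Add(Add(4, -50566, Mul(-212, Mul(Rational(1, 13), Rational(1, 14), -363))), 140858) = Add(Add(4, -50566, Mul(-212, Rational(-363, 182))), 140858) = Add(Add(4, -50566, Rational(38478, 91)), 140858) = Add(Rational(-4562664, 91), 140858) = Rational(8255414, 91)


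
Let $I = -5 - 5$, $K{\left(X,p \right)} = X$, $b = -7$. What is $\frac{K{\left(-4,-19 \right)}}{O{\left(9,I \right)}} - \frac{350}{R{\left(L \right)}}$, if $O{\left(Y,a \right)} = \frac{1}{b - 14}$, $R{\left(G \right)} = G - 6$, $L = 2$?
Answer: $\frac{343}{2} \approx 171.5$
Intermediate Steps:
$I = -10$ ($I = -5 - 5 = -10$)
$R{\left(G \right)} = -6 + G$
$O{\left(Y,a \right)} = - \frac{1}{21}$ ($O{\left(Y,a \right)} = \frac{1}{-7 - 14} = \frac{1}{-21} = - \frac{1}{21}$)
$\frac{K{\left(-4,-19 \right)}}{O{\left(9,I \right)}} - \frac{350}{R{\left(L \right)}} = - \frac{4}{- \frac{1}{21}} - \frac{350}{-6 + 2} = \left(-4\right) \left(-21\right) - \frac{350}{-4} = 84 - - \frac{175}{2} = 84 + \frac{175}{2} = \frac{343}{2}$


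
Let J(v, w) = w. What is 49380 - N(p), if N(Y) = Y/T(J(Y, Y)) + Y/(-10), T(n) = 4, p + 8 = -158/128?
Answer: 63208173/1280 ≈ 49381.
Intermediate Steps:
p = -591/64 (p = -8 - 158/128 = -8 - 158*1/128 = -8 - 79/64 = -591/64 ≈ -9.2344)
N(Y) = 3*Y/20 (N(Y) = Y/4 + Y/(-10) = Y*(¼) + Y*(-⅒) = Y/4 - Y/10 = 3*Y/20)
49380 - N(p) = 49380 - 3*(-591)/(20*64) = 49380 - 1*(-1773/1280) = 49380 + 1773/1280 = 63208173/1280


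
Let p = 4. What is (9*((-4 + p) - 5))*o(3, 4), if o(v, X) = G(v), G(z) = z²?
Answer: -405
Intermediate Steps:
o(v, X) = v²
(9*((-4 + p) - 5))*o(3, 4) = (9*((-4 + 4) - 5))*3² = (9*(0 - 5))*9 = (9*(-5))*9 = -45*9 = -405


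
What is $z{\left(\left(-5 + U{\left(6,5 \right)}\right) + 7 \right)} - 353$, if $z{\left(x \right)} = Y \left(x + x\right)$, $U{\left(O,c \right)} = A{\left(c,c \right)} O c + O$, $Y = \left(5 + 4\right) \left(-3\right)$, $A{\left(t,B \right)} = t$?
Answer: $-8885$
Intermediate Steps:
$Y = -27$ ($Y = 9 \left(-3\right) = -27$)
$U{\left(O,c \right)} = O + O c^{2}$ ($U{\left(O,c \right)} = c O c + O = O c c + O = O c^{2} + O = O + O c^{2}$)
$z{\left(x \right)} = - 54 x$ ($z{\left(x \right)} = - 27 \left(x + x\right) = - 27 \cdot 2 x = - 54 x$)
$z{\left(\left(-5 + U{\left(6,5 \right)}\right) + 7 \right)} - 353 = - 54 \left(\left(-5 + 6 \left(1 + 5^{2}\right)\right) + 7\right) - 353 = - 54 \left(\left(-5 + 6 \left(1 + 25\right)\right) + 7\right) - 353 = - 54 \left(\left(-5 + 6 \cdot 26\right) + 7\right) - 353 = - 54 \left(\left(-5 + 156\right) + 7\right) - 353 = - 54 \left(151 + 7\right) - 353 = \left(-54\right) 158 - 353 = -8532 - 353 = -8885$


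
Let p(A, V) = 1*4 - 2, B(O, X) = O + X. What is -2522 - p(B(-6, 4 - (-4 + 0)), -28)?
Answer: -2524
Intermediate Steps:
p(A, V) = 2 (p(A, V) = 4 - 2 = 2)
-2522 - p(B(-6, 4 - (-4 + 0)), -28) = -2522 - 1*2 = -2522 - 2 = -2524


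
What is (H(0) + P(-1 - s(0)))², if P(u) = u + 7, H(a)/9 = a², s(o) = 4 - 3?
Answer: 25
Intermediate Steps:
s(o) = 1
H(a) = 9*a²
P(u) = 7 + u
(H(0) + P(-1 - s(0)))² = (9*0² + (7 + (-1 - 1*1)))² = (9*0 + (7 + (-1 - 1)))² = (0 + (7 - 2))² = (0 + 5)² = 5² = 25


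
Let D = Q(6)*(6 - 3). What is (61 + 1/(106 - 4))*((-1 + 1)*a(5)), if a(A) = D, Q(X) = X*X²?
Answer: 0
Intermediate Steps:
Q(X) = X³
D = 648 (D = 6³*(6 - 3) = 216*3 = 648)
a(A) = 648
(61 + 1/(106 - 4))*((-1 + 1)*a(5)) = (61 + 1/(106 - 4))*((-1 + 1)*648) = (61 + 1/102)*(0*648) = (61 + 1/102)*0 = (6223/102)*0 = 0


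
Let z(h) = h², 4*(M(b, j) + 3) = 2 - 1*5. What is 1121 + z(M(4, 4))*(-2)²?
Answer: 4709/4 ≈ 1177.3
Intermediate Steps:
M(b, j) = -15/4 (M(b, j) = -3 + (2 - 1*5)/4 = -3 + (2 - 5)/4 = -3 + (¼)*(-3) = -3 - ¾ = -15/4)
1121 + z(M(4, 4))*(-2)² = 1121 + (-15/4)²*(-2)² = 1121 + (225/16)*4 = 1121 + 225/4 = 4709/4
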